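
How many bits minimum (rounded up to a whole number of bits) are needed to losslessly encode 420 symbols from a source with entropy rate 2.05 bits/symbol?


Minimum bits >= n * H = 420 * 2.05 = 861.0, rounded up to a whole number of bits = 861

861 bits


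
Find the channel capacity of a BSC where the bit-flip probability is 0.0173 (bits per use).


H(p) = -p*log2(p) - (1-p)*log2(1-p) = -0.0173*log2(0.0173) - 0.9827*log2(0.9827) = 0.101258 + 0.024741 = 0.126. C = 1 - H(p) = 1 - 0.126 = 0.874

0.874 bits


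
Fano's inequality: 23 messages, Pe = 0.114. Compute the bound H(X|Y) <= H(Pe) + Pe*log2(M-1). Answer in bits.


H(Pe) = -Pe*log2(Pe) - (1-Pe)*log2(1-Pe) = -0.114*log2(0.114) - 0.886*log2(0.886) = 0.357150 + 0.154715 = 0.5119. Pe*log2(M-1) = 0.114*log2(22) = 0.508375. Bound = H(Pe) + Pe*log2(M-1) = 0.357150 + 0.154715 + 0.508375 = 1.0202

1.0202 bits


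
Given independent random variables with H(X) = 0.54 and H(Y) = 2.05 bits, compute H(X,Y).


For independent variables, H(X,Y) = H(X) + H(Y) = 0.54 + 2.05 = 2.59

2.59 bits


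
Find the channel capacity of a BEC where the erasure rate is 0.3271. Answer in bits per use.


C = 1 - epsilon = 1 - 0.3271 = 0.6729

0.6729 bits


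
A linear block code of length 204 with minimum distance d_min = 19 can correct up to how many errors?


Correction capability = floor((d-1)/2) = floor((19-1)/2) = 9

9 errors


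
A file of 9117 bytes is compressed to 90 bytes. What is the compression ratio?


Ratio = original / compressed = 9117 / 90 = 101.3

101.3


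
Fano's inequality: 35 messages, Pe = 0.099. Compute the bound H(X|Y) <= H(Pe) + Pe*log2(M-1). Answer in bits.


H(Pe) = -Pe*log2(Pe) - (1-Pe)*log2(1-Pe) = -0.099*log2(0.099) - 0.901*log2(0.901) = 0.330306 + 0.135511 = 0.4658. Pe*log2(M-1) = 0.099*log2(34) = 0.503659. Bound = H(Pe) + Pe*log2(M-1) = 0.330306 + 0.135511 + 0.503659 = 0.9695

0.9695 bits


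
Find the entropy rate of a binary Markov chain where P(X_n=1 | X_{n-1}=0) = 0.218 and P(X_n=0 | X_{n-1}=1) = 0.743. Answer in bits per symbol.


Stationary distribution: pi_0 = p10/(p01+p10) = 0.7732, pi_1 = 0.2268. Entropy rate H' = pi_0*H(p01) + pi_1*H(p10) = 0.7732*0.7565 + 0.2268*0.8222 = 0.7714

0.7714 bits/symbol


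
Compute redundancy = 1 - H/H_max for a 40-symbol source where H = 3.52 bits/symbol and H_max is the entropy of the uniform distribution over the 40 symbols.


H_max = log2(K) = log2(40) = 5.3219 bits/symbol. Redundancy = 1 - H/H_max = 1 - 3.52/5.3219 = 1 - 0.6614 = 0.3386

0.3386


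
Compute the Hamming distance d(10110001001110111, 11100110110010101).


Count differing positions: . ^ . ^ . ^ ^ ^ ^ ^ ^ ^ . . . ^ . = 10 differences

10


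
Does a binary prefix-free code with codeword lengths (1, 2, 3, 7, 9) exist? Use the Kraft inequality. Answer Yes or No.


Kraft sum = sum(2^(-l_i)) = 0.8848, need <= 1. Result: satisfied (a binary prefix-free code with these lengths exists)

Yes


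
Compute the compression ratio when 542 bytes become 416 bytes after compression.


Ratio = original / compressed = 542 / 416 = 1.3029

1.3029


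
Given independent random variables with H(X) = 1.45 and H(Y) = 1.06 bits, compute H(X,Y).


For independent variables, H(X,Y) = H(X) + H(Y) = 1.45 + 1.06 = 2.51

2.51 bits


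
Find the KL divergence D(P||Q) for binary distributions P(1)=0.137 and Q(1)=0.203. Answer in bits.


KL = p*log2(p/q) + (1-p)*log2((1-p)/(1-q)) = 0.137*log2(0.137/0.203) + 0.863*log2(0.863/0.797) = 0.0213

0.0213 bits


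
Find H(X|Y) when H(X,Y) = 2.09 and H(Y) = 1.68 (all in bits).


H(X|Y) = H(X,Y) - H(Y) = 2.09 - 1.68 = 0.41

0.41 bits


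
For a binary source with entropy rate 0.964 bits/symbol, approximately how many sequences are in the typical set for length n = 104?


log2|A_typical| = nH = 104 * 0.964 = 100.256, so |A_typical| ~ 2^100.256 = 1.514e+30

1.514e+30


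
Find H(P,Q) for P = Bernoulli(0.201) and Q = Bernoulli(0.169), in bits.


H(P,Q) = -p*log2(q) - (1-p)*log2(1-q). -0.201*log2(0.169) = 0.515546; -0.799*log2(0.831) = 0.213397. H(P,Q) = 0.515546 + 0.213397 = 0.7289

0.7289 bits


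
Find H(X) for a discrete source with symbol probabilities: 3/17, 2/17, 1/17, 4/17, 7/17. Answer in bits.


H = -sum(p_i * log2(p_i)). Terms: -(3/17)*log2(3/17) = 0.441618; -(2/17)*log2(2/17) = 0.363231; -(1/17)*log2(1/17) = 0.240439; -(4/17)*log2(4/17) = 0.491168; -(7/17)*log2(7/17) = 0.527103. H = 0.441618 + 0.363231 + 0.240439 + 0.491168 + 0.527103 = 2.0636

2.0636 bits


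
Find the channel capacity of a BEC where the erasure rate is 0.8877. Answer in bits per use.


C = 1 - epsilon = 1 - 0.8877 = 0.1123

0.1123 bits


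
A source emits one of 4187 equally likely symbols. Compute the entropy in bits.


H = log2(n) = log2(4187) = 12.0317

12.0317 bits


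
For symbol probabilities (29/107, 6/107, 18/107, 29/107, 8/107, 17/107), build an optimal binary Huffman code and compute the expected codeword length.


Huffman construction (repeatedly merge the two least-probable nodes; each merge adds 1 bit to every symbol beneath it): 6/107 + 8/107 = 14/107; 14/107 + 17/107 = 31/107; 18/107 + 29/107 = 47/107; 29/107 + 31/107 = 60/107; 47/107 + 60/107 = 1. Resulting codeword lengths (in the order the probabilities were given): (2, 4, 2, 2, 4, 3). L_avg = sum(p_i * l_i) = 29/107*2 + 6/107*4 + 18/107*2 + 29/107*2 + 8/107*4 + 17/107*3 = 259/107 = 2.4206

2.4206 bits


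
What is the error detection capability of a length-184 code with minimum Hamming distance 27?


Detection capability = d_min - 1 = 27 - 1 = 26

26 errors


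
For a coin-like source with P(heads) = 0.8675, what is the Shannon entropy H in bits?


H = -p*log2(p) - (1-p)*log2(1-p). -0.8675*log2(0.8675) = 0.177893; -0.1325*log2(0.1325) = 0.386361. H = 0.177893 + 0.386361 = 0.5643

0.5643 bits


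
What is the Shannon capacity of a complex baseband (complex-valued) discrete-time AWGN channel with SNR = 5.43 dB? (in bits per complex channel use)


SNR_linear = 10^(5.43/10) = 3.4914; C = log2(1 + SNR_linear) = log2(1 + 3.4914) = 2.1672

2.1672 bits/channel use


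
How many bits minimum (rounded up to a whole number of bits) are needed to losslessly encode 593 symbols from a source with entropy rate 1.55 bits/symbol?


Minimum bits >= n * H = 593 * 1.55 = 919.15, rounded up to a whole number of bits = 920

920 bits


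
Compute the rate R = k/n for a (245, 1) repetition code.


Rate = k/n = 1/245

1/245


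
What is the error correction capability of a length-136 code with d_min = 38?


Correction capability = floor((d-1)/2) = floor((38-1)/2) = 18

18 errors


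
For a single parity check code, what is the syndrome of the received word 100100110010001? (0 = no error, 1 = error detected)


Syndrome = XOR of all bits = 1 XOR 0 XOR 0 XOR 1 XOR 0 XOR 0 XOR 1 XOR 1 XOR 0 XOR 0 XOR 1 XOR 0 XOR 0 XOR 0 XOR 1 = 0

0


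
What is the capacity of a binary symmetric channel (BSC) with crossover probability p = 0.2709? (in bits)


H(p) = -p*log2(p) - (1-p)*log2(1-p) = -0.2709*log2(0.2709) - 0.7291*log2(0.7291) = 0.510421 + 0.332332 = 0.8428. C = 1 - H(p) = 1 - 0.8428 = 0.1572

0.1572 bits


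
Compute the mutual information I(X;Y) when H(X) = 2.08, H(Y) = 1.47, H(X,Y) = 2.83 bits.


I(X;Y) = H(X) + H(Y) - H(X,Y) = 2.08 + 1.47 - 2.83 = 0.72

0.72 bits


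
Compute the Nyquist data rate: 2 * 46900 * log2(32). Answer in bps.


Rate = 2 * B * log2(M) = 2 * 46900 * 5.0 = 469000.0

469000.0 bps


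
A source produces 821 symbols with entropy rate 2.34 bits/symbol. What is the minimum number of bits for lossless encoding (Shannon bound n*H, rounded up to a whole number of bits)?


Minimum bits >= n * H = 821 * 2.34 = 1921.14, rounded up to a whole number of bits = 1922

1922 bits


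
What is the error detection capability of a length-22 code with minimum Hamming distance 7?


Detection capability = d_min - 1 = 7 - 1 = 6

6 errors


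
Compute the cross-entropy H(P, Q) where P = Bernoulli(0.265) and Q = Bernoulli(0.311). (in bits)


H(P,Q) = -p*log2(q) - (1-p)*log2(1-q). -0.265*log2(0.311) = 0.446529; -0.735*log2(0.689) = 0.395007. H(P,Q) = 0.446529 + 0.395007 = 0.8415

0.8415 bits


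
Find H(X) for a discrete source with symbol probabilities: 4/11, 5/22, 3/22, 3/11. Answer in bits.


H = -sum(p_i * log2(p_i)). Terms: -(4/11)*log2(4/11) = 0.530702; -(5/22)*log2(5/22) = 0.485796; -(3/22)*log2(3/22) = 0.391973; -(3/11)*log2(3/11) = 0.511219. H = 0.530702 + 0.485796 + 0.391973 + 0.511219 = 1.9197

1.9197 bits


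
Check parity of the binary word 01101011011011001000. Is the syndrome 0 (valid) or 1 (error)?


Syndrome = XOR of all bits = 0 XOR 1 XOR 1 XOR 0 XOR 1 XOR 0 XOR 1 XOR 1 XOR 0 XOR 1 XOR 1 XOR 0 XOR 1 XOR 1 XOR 0 XOR 0 XOR 1 XOR 0 XOR 0 XOR 0 = 0

0


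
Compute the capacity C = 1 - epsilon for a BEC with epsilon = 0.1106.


C = 1 - epsilon = 1 - 0.1106 = 0.8894

0.8894 bits


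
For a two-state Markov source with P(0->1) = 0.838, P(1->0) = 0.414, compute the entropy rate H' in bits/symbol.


Stationary distribution: pi_0 = p10/(p01+p10) = 0.3307, pi_1 = 0.6693. Entropy rate H' = pi_0*H(p01) + pi_1*H(p10) = 0.3307*0.6391 + 0.6693*0.9786 = 0.8663

0.8663 bits/symbol


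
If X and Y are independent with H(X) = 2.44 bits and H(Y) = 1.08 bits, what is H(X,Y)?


For independent variables, H(X,Y) = H(X) + H(Y) = 2.44 + 1.08 = 3.52

3.52 bits


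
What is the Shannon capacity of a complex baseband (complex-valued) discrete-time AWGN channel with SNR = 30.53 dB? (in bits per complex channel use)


SNR_linear = 10^(30.53/10) = 1129.7959; C = log2(1 + SNR_linear) = log2(1 + 1129.7959) = 10.1431

10.1431 bits/channel use


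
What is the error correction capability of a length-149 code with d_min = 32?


Correction capability = floor((d-1)/2) = floor((32-1)/2) = 15

15 errors


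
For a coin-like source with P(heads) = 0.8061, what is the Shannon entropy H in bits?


H = -p*log2(p) - (1-p)*log2(1-p). -0.8061*log2(0.8061) = 0.250672; -0.1939*log2(0.1939) = 0.458887. H = 0.250672 + 0.458887 = 0.7096

0.7096 bits


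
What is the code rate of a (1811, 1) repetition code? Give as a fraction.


Rate = k/n = 1/1811

1/1811


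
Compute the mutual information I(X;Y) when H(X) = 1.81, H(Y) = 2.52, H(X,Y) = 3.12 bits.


I(X;Y) = H(X) + H(Y) - H(X,Y) = 1.81 + 2.52 - 3.12 = 1.21

1.21 bits


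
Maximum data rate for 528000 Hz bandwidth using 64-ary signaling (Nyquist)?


Rate = 2 * B * log2(M) = 2 * 528000 * 6.0 = 6336000.0

6336000.0 bps


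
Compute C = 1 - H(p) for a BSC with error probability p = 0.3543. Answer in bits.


H(p) = -p*log2(p) - (1-p)*log2(1-p) = -0.3543*log2(0.3543) - 0.6457*log2(0.6457) = 0.530372 + 0.407478 = 0.9378. C = 1 - H(p) = 1 - 0.9378 = 0.0622

0.0622 bits


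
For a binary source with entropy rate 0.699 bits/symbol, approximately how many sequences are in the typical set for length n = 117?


log2|A_typical| = nH = 117 * 0.699 = 81.783, so |A_typical| ~ 2^81.783 = 4.160e+24

4.160e+24


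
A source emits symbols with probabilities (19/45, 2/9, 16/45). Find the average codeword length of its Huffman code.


Huffman construction (repeatedly merge the two least-probable nodes; each merge adds 1 bit to every symbol beneath it): 2/9 + 16/45 = 26/45; 19/45 + 26/45 = 1. Resulting codeword lengths (in the order the probabilities were given): (1, 2, 2). L_avg = sum(p_i * l_i) = 19/45*1 + 2/9*2 + 16/45*2 = 71/45 = 1.5778

1.5778 bits


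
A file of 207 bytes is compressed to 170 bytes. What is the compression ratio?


Ratio = original / compressed = 207 / 170 = 1.2176

1.2176


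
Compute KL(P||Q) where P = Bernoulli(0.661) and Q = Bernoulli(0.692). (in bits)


KL = p*log2(p/q) + (1-p)*log2((1-p)/(1-q)) = 0.661*log2(0.661/0.692) + 0.339*log2(0.339/0.308) = 0.0032

0.0032 bits


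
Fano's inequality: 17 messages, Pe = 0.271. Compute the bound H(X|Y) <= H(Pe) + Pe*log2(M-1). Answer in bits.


H(Pe) = -Pe*log2(Pe) - (1-Pe)*log2(1-Pe) = -0.271*log2(0.271) - 0.729*log2(0.729) = 0.510465 + 0.332431 = 0.8429. Pe*log2(M-1) = 0.271*log2(16) = 1.084000. Bound = H(Pe) + Pe*log2(M-1) = 0.510465 + 0.332431 + 1.084000 = 1.9269

1.9269 bits


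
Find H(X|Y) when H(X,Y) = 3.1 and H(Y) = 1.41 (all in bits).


H(X|Y) = H(X,Y) - H(Y) = 3.1 - 1.41 = 1.69

1.69 bits


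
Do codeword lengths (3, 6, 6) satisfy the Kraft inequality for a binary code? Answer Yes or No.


Kraft sum = sum(2^(-l_i)) = 0.1562, need <= 1. Result: satisfied (a binary prefix-free code with these lengths exists)

Yes


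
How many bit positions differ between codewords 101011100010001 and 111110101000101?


Count differing positions: . ^ . ^ . ^ . . ^ . ^ . ^ . . = 6 differences

6


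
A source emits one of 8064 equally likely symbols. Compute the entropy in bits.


H = log2(n) = log2(8064) = 12.9773

12.9773 bits


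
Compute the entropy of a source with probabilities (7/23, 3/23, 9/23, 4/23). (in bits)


H = -sum(p_i * log2(p_i)). Terms: -(7/23)*log2(7/23) = 0.522324; -(3/23)*log2(3/23) = 0.383296; -(9/23)*log2(9/23) = 0.529684; -(4/23)*log2(4/23) = 0.438880. H = 0.522324 + 0.383296 + 0.529684 + 0.438880 = 1.8742

1.8742 bits


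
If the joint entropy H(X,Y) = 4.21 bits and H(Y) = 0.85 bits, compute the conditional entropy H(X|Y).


H(X|Y) = H(X,Y) - H(Y) = 4.21 - 0.85 = 3.36

3.36 bits


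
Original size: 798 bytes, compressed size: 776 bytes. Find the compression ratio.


Ratio = original / compressed = 798 / 776 = 1.0284

1.0284


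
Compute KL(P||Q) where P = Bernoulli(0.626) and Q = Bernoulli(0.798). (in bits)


KL = p*log2(p/q) + (1-p)*log2((1-p)/(1-q)) = 0.626*log2(0.626/0.798) + 0.374*log2(0.374/0.202) = 0.1131

0.1131 bits


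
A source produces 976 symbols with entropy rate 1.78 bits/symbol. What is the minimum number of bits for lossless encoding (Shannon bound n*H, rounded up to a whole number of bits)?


Minimum bits >= n * H = 976 * 1.78 = 1737.28, rounded up to a whole number of bits = 1738

1738 bits


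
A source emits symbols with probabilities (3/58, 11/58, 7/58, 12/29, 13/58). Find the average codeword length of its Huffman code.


Huffman construction (repeatedly merge the two least-probable nodes; each merge adds 1 bit to every symbol beneath it): 3/58 + 7/58 = 5/29; 5/29 + 11/58 = 21/58; 13/58 + 21/58 = 17/29; 12/29 + 17/29 = 1. Resulting codeword lengths (in the order the probabilities were given): (4, 3, 4, 1, 2). L_avg = sum(p_i * l_i) = 3/58*4 + 11/58*3 + 7/58*4 + 12/29*1 + 13/58*2 = 123/58 = 2.1207

2.1207 bits


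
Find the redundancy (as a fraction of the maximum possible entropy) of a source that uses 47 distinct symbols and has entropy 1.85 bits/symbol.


H_max = log2(K) = log2(47) = 5.5546 bits/symbol. Redundancy = 1 - H/H_max = 1 - 1.85/5.5546 = 1 - 0.3331 = 0.6669

0.6669


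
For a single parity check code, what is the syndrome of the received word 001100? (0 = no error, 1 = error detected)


Syndrome = XOR of all bits = 0 XOR 0 XOR 1 XOR 1 XOR 0 XOR 0 = 0

0


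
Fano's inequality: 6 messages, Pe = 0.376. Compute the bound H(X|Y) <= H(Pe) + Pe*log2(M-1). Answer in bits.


H(Pe) = -Pe*log2(Pe) - (1-Pe)*log2(1-Pe) = -0.376*log2(0.376) - 0.624*log2(0.624) = 0.530609 + 0.424558 = 0.9552. Pe*log2(M-1) = 0.376*log2(5) = 0.873045. Bound = H(Pe) + Pe*log2(M-1) = 0.530609 + 0.424558 + 0.873045 = 1.8282

1.8282 bits


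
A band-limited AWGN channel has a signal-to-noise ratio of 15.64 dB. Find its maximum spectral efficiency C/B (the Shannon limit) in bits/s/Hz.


SNR_linear = 10^(15.64/10) = 36.6438; C/B = log2(1 + SNR_linear) = log2(1 + 36.6438) = 5.2343

5.2343 bits/s/Hz


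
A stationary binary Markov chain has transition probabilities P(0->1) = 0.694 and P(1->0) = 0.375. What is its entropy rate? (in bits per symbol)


Stationary distribution: pi_0 = p10/(p01+p10) = 0.3508, pi_1 = 0.6492. Entropy rate H' = pi_0*H(p01) + pi_1*H(p10) = 0.3508*0.8885 + 0.6492*0.9544 = 0.9313

0.9313 bits/symbol


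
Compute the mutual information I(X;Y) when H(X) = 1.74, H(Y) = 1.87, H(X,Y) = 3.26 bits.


I(X;Y) = H(X) + H(Y) - H(X,Y) = 1.74 + 1.87 - 3.26 = 0.35

0.35 bits


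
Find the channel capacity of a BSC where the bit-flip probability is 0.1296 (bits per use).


H(p) = -p*log2(p) - (1-p)*log2(1-p) = -0.1296*log2(0.1296) - 0.8704*log2(0.8704) = 0.382043 + 0.174297 = 0.5563. C = 1 - H(p) = 1 - 0.5563 = 0.4437

0.4437 bits


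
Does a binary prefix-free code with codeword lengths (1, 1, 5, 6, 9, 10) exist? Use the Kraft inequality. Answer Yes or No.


Kraft sum = sum(2^(-l_i)) = 1.0498, need <= 1. Result: violated (a binary prefix-free code with these lengths cannot exist)

No


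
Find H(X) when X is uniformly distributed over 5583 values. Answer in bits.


H = log2(n) = log2(5583) = 12.4468

12.4468 bits


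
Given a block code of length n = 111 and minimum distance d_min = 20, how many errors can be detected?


Detection capability = d_min - 1 = 20 - 1 = 19

19 errors


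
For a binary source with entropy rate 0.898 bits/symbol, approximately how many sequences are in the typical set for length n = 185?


log2|A_typical| = nH = 185 * 0.898 = 166.13, so |A_typical| ~ 2^166.13 = 1.024e+50

1.024e+50


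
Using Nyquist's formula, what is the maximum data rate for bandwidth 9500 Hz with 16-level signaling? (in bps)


Rate = 2 * B * log2(M) = 2 * 9500 * 4.0 = 76000.0

76000.0 bps


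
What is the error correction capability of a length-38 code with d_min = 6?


Correction capability = floor((d-1)/2) = floor((6-1)/2) = 2

2 errors


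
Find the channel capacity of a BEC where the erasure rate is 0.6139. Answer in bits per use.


C = 1 - epsilon = 1 - 0.6139 = 0.3861

0.3861 bits


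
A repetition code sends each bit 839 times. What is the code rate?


Rate = k/n = 1/839

1/839


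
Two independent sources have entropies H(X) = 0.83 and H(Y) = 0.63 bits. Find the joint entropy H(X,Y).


For independent variables, H(X,Y) = H(X) + H(Y) = 0.83 + 0.63 = 1.46

1.46 bits


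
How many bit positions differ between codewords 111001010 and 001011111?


Count differing positions: ^ ^ . . ^ . ^ . ^ = 5 differences

5


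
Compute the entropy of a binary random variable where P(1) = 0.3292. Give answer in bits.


H = -p*log2(p) - (1-p)*log2(1-p). -0.3292*log2(0.3292) = 0.527696; -0.6708*log2(0.6708) = 0.386411. H = 0.527696 + 0.386411 = 0.9141

0.9141 bits


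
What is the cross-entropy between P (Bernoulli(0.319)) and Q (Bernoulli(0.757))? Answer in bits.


H(P,Q) = -p*log2(q) - (1-p)*log2(1-q). -0.319*log2(0.757) = 0.128121; -0.681*log2(0.243) = 1.389902. H(P,Q) = 0.128121 + 1.389902 = 1.518

1.518 bits


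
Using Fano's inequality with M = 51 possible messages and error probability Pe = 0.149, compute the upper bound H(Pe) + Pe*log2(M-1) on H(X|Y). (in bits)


H(Pe) = -Pe*log2(Pe) - (1-Pe)*log2(1-Pe) = -0.149*log2(0.149) - 0.851*log2(0.851) = 0.409246 + 0.198086 = 0.6073. Pe*log2(M-1) = 0.149*log2(50) = 0.840935. Bound = H(Pe) + Pe*log2(M-1) = 0.409246 + 0.198086 + 0.840935 = 1.4483

1.4483 bits


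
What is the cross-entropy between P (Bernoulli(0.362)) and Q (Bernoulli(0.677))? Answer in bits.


H(P,Q) = -p*log2(q) - (1-p)*log2(1-q). -0.362*log2(0.677) = 0.203724; -0.638*log2(0.323) = 1.040191. H(P,Q) = 0.203724 + 1.040191 = 1.2439

1.2439 bits


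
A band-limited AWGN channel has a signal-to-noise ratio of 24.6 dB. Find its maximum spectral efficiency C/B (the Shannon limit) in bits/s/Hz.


SNR_linear = 10^(24.6/10) = 288.4032; C/B = log2(1 + SNR_linear) = log2(1 + 288.4032) = 8.1769

8.1769 bits/s/Hz


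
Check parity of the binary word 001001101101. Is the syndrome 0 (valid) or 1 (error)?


Syndrome = XOR of all bits = 0 XOR 0 XOR 1 XOR 0 XOR 0 XOR 1 XOR 1 XOR 0 XOR 1 XOR 1 XOR 0 XOR 1 = 0

0


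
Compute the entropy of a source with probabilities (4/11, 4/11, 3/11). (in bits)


H = -sum(p_i * log2(p_i)). Terms: -(4/11)*log2(4/11) = 0.530702; -(4/11)*log2(4/11) = 0.530702; -(3/11)*log2(3/11) = 0.511219. H = 0.530702 + 0.530702 + 0.511219 = 1.5726

1.5726 bits


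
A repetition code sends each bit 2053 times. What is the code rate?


Rate = k/n = 1/2053

1/2053


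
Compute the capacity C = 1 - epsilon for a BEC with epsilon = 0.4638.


C = 1 - epsilon = 1 - 0.4638 = 0.5362

0.5362 bits


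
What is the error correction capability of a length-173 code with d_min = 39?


Correction capability = floor((d-1)/2) = floor((39-1)/2) = 19

19 errors


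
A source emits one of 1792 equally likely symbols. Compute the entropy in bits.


H = log2(n) = log2(1792) = 10.8074

10.8074 bits


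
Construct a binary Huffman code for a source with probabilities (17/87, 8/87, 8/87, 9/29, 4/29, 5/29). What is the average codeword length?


Huffman construction (repeatedly merge the two least-probable nodes; each merge adds 1 bit to every symbol beneath it): 8/87 + 8/87 = 16/87; 4/29 + 5/29 = 9/29; 16/87 + 17/87 = 11/29; 9/29 + 9/29 = 18/29; 11/29 + 18/29 = 1. Resulting codeword lengths (in the order the probabilities were given): (2, 3, 3, 2, 3, 3). L_avg = sum(p_i * l_i) = 17/87*2 + 8/87*3 + 8/87*3 + 9/29*2 + 4/29*3 + 5/29*3 = 217/87 = 2.4943

2.4943 bits


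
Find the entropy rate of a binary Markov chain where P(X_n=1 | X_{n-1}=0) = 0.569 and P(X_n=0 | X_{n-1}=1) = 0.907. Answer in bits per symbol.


Stationary distribution: pi_0 = p10/(p01+p10) = 0.6145, pi_1 = 0.3855. Entropy rate H' = pi_0*H(p01) + pi_1*H(p10) = 0.6145*0.9862 + 0.3855*0.4464 = 0.7781

0.7781 bits/symbol


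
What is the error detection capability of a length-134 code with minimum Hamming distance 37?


Detection capability = d_min - 1 = 37 - 1 = 36

36 errors


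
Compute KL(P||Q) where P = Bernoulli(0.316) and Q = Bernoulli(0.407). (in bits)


KL = p*log2(p/q) + (1-p)*log2((1-p)/(1-q)) = 0.316*log2(0.316/0.407) + 0.684*log2(0.684/0.593) = 0.0255

0.0255 bits


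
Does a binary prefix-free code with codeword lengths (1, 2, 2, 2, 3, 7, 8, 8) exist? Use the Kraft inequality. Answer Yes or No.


Kraft sum = sum(2^(-l_i)) = 1.3906, need <= 1. Result: violated (a binary prefix-free code with these lengths cannot exist)

No


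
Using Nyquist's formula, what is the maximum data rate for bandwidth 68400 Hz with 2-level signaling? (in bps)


Rate = 2 * B * log2(M) = 2 * 68400 * 1.0 = 136800.0

136800.0 bps


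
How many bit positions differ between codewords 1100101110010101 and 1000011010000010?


Count differing positions: . ^ . . ^ ^ . ^ . . . ^ . ^ ^ ^ = 8 differences

8


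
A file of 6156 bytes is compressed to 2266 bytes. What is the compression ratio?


Ratio = original / compressed = 6156 / 2266 = 2.7167

2.7167


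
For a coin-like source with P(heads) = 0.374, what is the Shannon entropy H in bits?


H = -p*log2(p) - (1-p)*log2(1-p). -0.374*log2(0.374) = 0.530665; -0.626*log2(0.626) = 0.423029. H = 0.530665 + 0.423029 = 0.9537

0.9537 bits


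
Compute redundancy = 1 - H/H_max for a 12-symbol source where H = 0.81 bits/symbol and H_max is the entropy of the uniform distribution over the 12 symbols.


H_max = log2(K) = log2(12) = 3.585 bits/symbol. Redundancy = 1 - H/H_max = 1 - 0.81/3.585 = 1 - 0.2259 = 0.7741

0.7741


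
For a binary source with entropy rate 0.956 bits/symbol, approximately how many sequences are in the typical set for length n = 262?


log2|A_typical| = nH = 262 * 0.956 = 250.472, so |A_typical| ~ 2^250.472 = 2.509e+75

2.509e+75


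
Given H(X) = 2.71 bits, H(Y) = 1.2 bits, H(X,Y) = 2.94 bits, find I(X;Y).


I(X;Y) = H(X) + H(Y) - H(X,Y) = 2.71 + 1.2 - 2.94 = 0.97

0.97 bits


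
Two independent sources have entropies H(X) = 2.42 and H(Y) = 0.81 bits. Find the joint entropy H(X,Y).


For independent variables, H(X,Y) = H(X) + H(Y) = 2.42 + 0.81 = 3.23

3.23 bits


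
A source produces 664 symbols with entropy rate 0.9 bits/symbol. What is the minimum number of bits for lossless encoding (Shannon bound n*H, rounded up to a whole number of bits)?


Minimum bits >= n * H = 664 * 0.9 = 597.6, rounded up to a whole number of bits = 598

598 bits


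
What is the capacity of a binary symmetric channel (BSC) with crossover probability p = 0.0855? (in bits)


H(p) = -p*log2(p) - (1-p)*log2(1-p) = -0.0855*log2(0.0855) - 0.9145*log2(0.9145) = 0.303348 + 0.117920 = 0.4213. C = 1 - H(p) = 1 - 0.4213 = 0.5787

0.5787 bits


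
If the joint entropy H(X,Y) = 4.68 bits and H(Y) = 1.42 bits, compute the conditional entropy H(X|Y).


H(X|Y) = H(X,Y) - H(Y) = 4.68 - 1.42 = 3.26

3.26 bits


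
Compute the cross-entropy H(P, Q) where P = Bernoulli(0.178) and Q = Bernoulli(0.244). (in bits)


H(P,Q) = -p*log2(q) - (1-p)*log2(1-q). -0.178*log2(0.244) = 0.362238; -0.822*log2(0.756) = 0.331711. H(P,Q) = 0.362238 + 0.331711 = 0.6939

0.6939 bits


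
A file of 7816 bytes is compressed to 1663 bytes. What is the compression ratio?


Ratio = original / compressed = 7816 / 1663 = 4.6999

4.6999


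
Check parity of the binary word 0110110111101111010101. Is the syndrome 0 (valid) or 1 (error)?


Syndrome = XOR of all bits = 0 XOR 1 XOR 1 XOR 0 XOR 1 XOR 1 XOR 0 XOR 1 XOR 1 XOR 1 XOR 1 XOR 0 XOR 1 XOR 1 XOR 1 XOR 1 XOR 0 XOR 1 XOR 0 XOR 1 XOR 0 XOR 1 = 1

1


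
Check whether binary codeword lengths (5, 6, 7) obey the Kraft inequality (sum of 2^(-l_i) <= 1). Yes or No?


Kraft sum = sum(2^(-l_i)) = 0.0547, need <= 1. Result: satisfied (a binary prefix-free code with these lengths exists)

Yes


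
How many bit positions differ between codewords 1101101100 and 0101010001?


Count differing positions: ^ . . . ^ ^ ^ ^ . ^ = 6 differences

6


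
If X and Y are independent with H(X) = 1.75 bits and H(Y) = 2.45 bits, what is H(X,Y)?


For independent variables, H(X,Y) = H(X) + H(Y) = 1.75 + 2.45 = 4.2

4.2 bits


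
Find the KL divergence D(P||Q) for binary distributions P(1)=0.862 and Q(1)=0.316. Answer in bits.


KL = p*log2(p/q) + (1-p)*log2((1-p)/(1-q)) = 0.862*log2(0.862/0.316) + 0.138*log2(0.138/0.684) = 0.9293

0.9293 bits


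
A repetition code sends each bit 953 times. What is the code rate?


Rate = k/n = 1/953

1/953


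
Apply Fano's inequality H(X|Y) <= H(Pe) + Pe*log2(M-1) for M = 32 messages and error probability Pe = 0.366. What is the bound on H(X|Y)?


H(Pe) = -Pe*log2(Pe) - (1-Pe)*log2(1-Pe) = -0.366*log2(0.366) - 0.634*log2(0.634) = 0.530731 + 0.416820 = 0.9476. Pe*log2(M-1) = 0.366*log2(31) = 1.813236. Bound = H(Pe) + Pe*log2(M-1) = 0.530731 + 0.416820 + 1.813236 = 2.7608

2.7608 bits


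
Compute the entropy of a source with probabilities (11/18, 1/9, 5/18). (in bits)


H = -sum(p_i * log2(p_i)). Terms: -(11/18)*log2(11/18) = 0.434190; -(1/9)*log2(1/9) = 0.352214; -(5/18)*log2(5/18) = 0.513332. H = 0.434190 + 0.352214 + 0.513332 = 1.2997

1.2997 bits


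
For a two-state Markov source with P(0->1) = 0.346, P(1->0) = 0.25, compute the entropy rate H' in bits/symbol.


Stationary distribution: pi_0 = p10/(p01+p10) = 0.4195, pi_1 = 0.5805. Entropy rate H' = pi_0*H(p01) + pi_1*H(p10) = 0.4195*0.9304 + 0.5805*0.8113 = 0.8613

0.8613 bits/symbol


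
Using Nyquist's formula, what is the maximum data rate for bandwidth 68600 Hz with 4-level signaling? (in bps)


Rate = 2 * B * log2(M) = 2 * 68600 * 2.0 = 274400.0

274400.0 bps


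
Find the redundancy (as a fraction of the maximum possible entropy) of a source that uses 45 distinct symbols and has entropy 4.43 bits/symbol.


H_max = log2(K) = log2(45) = 5.4919 bits/symbol. Redundancy = 1 - H/H_max = 1 - 4.43/5.4919 = 1 - 0.8066 = 0.1934

0.1934


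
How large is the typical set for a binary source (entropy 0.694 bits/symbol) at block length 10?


log2|A_typical| = nH = 10 * 0.694 = 6.94, so |A_typical| ~ 2^6.94 = 1.228e+02

1.228e+02


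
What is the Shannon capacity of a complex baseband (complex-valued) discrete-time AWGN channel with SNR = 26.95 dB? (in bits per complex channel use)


SNR_linear = 10^(26.95/10) = 495.4502; C = log2(1 + SNR_linear) = log2(1 + 495.4502) = 8.9555

8.9555 bits/channel use


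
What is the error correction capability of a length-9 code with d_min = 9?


Correction capability = floor((d-1)/2) = floor((9-1)/2) = 4

4 errors


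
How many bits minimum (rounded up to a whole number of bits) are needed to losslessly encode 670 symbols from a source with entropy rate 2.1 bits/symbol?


Minimum bits >= n * H = 670 * 2.1 = 1407.0, rounded up to a whole number of bits = 1407

1407 bits


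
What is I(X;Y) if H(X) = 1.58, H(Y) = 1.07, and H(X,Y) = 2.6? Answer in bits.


I(X;Y) = H(X) + H(Y) - H(X,Y) = 1.58 + 1.07 - 2.6 = 0.05

0.05 bits


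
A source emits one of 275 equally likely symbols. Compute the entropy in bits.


H = log2(n) = log2(275) = 8.1033

8.1033 bits


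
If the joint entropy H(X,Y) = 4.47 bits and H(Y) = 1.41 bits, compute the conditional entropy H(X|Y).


H(X|Y) = H(X,Y) - H(Y) = 4.47 - 1.41 = 3.06

3.06 bits


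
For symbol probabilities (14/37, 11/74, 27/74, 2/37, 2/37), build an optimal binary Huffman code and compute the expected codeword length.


Huffman construction (repeatedly merge the two least-probable nodes; each merge adds 1 bit to every symbol beneath it): 2/37 + 2/37 = 4/37; 4/37 + 11/74 = 19/74; 19/74 + 27/74 = 23/37; 14/37 + 23/37 = 1. Resulting codeword lengths (in the order the probabilities were given): (1, 3, 2, 4, 4). L_avg = sum(p_i * l_i) = 14/37*1 + 11/74*3 + 27/74*2 + 2/37*4 + 2/37*4 = 147/74 = 1.9865

1.9865 bits


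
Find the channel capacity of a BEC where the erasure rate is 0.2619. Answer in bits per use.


C = 1 - epsilon = 1 - 0.2619 = 0.7381

0.7381 bits


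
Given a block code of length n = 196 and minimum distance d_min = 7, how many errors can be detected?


Detection capability = d_min - 1 = 7 - 1 = 6

6 errors


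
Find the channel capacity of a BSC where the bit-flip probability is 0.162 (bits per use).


H(p) = -p*log2(p) - (1-p)*log2(1-p) = -0.162*log2(0.162) - 0.838*log2(0.838) = 0.425401 + 0.213671 = 0.6391. C = 1 - H(p) = 1 - 0.6391 = 0.3609

0.3609 bits


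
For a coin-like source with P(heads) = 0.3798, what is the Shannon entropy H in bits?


H = -p*log2(p) - (1-p)*log2(1-p). -0.3798*log2(0.3798) = 0.530462; -0.6202*log2(0.6202) = 0.427438. H = 0.530462 + 0.427438 = 0.9579

0.9579 bits


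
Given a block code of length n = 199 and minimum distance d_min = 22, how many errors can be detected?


Detection capability = d_min - 1 = 22 - 1 = 21

21 errors


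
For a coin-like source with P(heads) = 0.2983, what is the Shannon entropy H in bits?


H = -p*log2(p) - (1-p)*log2(1-p). -0.2983*log2(0.2983) = 0.520582; -0.7017*log2(0.7017) = 0.358620. H = 0.520582 + 0.358620 = 0.8792

0.8792 bits


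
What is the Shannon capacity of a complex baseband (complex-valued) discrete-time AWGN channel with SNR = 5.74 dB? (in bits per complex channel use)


SNR_linear = 10^(5.74/10) = 3.7497; C = log2(1 + SNR_linear) = log2(1 + 3.7497) = 2.2478

2.2478 bits/channel use


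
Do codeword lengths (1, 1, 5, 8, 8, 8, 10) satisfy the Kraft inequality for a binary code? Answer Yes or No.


Kraft sum = sum(2^(-l_i)) = 1.0439, need <= 1. Result: violated (a binary prefix-free code with these lengths cannot exist)

No


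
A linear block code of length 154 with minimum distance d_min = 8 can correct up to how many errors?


Correction capability = floor((d-1)/2) = floor((8-1)/2) = 3

3 errors


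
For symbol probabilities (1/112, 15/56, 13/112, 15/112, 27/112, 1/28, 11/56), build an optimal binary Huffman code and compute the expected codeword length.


Huffman construction (repeatedly merge the two least-probable nodes; each merge adds 1 bit to every symbol beneath it): 1/112 + 1/28 = 5/112; 5/112 + 13/112 = 9/56; 15/112 + 9/56 = 33/112; 11/56 + 27/112 = 7/16; 15/56 + 33/112 = 9/16; 7/16 + 9/16 = 1. Resulting codeword lengths (in the order the probabilities were given): (5, 2, 4, 3, 2, 5, 2). L_avg = sum(p_i * l_i) = 1/112*5 + 15/56*2 + 13/112*4 + 15/112*3 + 27/112*2 + 1/28*5 + 11/56*2 = 5/2 = 2.5

2.5 bits


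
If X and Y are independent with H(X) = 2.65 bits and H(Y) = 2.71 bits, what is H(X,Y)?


For independent variables, H(X,Y) = H(X) + H(Y) = 2.65 + 2.71 = 5.36

5.36 bits


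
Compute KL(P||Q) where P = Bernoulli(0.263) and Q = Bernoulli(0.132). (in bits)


KL = p*log2(p/q) + (1-p)*log2((1-p)/(1-q)) = 0.263*log2(0.263/0.132) + 0.737*log2(0.737/0.868) = 0.0876

0.0876 bits


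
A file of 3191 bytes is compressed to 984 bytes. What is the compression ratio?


Ratio = original / compressed = 3191 / 984 = 3.2429

3.2429


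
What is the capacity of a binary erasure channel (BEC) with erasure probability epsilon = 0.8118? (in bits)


C = 1 - epsilon = 1 - 0.8118 = 0.1882

0.1882 bits


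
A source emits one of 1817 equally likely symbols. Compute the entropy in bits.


H = log2(n) = log2(1817) = 10.8273

10.8273 bits


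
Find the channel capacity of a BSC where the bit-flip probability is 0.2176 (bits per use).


H(p) = -p*log2(p) - (1-p)*log2(1-p) = -0.2176*log2(0.2176) - 0.7824*log2(0.7824) = 0.478774 + 0.276987 = 0.7558. C = 1 - H(p) = 1 - 0.7558 = 0.2442

0.2442 bits


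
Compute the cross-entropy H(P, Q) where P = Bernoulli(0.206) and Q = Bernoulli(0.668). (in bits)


H(P,Q) = -p*log2(q) - (1-p)*log2(1-q). -0.206*log2(0.668) = 0.119908; -0.794*log2(0.332) = 1.263051. H(P,Q) = 0.119908 + 1.263051 = 1.383

1.383 bits


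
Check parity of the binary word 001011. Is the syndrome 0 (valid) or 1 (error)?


Syndrome = XOR of all bits = 0 XOR 0 XOR 1 XOR 0 XOR 1 XOR 1 = 1

1


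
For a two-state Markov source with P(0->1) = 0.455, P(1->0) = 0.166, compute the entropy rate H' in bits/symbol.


Stationary distribution: pi_0 = p10/(p01+p10) = 0.2673, pi_1 = 0.7327. Entropy rate H' = pi_0*H(p01) + pi_1*H(p10) = 0.2673*0.9941 + 0.7327*0.6485 = 0.7409

0.7409 bits/symbol


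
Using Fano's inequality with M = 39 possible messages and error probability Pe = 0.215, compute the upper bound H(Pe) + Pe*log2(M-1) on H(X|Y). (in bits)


H(Pe) = -Pe*log2(Pe) - (1-Pe)*log2(1-Pe) = -0.215*log2(0.215) - 0.785*log2(0.785) = 0.476782 + 0.274150 = 0.7509. Pe*log2(M-1) = 0.215*log2(38) = 1.128304. Bound = H(Pe) + Pe*log2(M-1) = 0.476782 + 0.274150 + 1.128304 = 1.8792

1.8792 bits


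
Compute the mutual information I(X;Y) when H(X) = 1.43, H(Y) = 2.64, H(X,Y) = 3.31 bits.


I(X;Y) = H(X) + H(Y) - H(X,Y) = 1.43 + 2.64 - 3.31 = 0.76

0.76 bits


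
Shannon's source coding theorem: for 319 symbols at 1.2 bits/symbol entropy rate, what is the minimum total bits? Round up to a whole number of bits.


Minimum bits >= n * H = 319 * 1.2 = 382.8, rounded up to a whole number of bits = 383

383 bits


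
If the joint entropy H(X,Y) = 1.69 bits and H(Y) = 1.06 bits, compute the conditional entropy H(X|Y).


H(X|Y) = H(X,Y) - H(Y) = 1.69 - 1.06 = 0.63

0.63 bits


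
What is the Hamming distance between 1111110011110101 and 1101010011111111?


Count differing positions: . . ^ . ^ . . . . . . . ^ . ^ . = 4 differences

4


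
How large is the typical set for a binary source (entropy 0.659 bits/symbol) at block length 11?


log2|A_typical| = nH = 11 * 0.659 = 7.249, so |A_typical| ~ 2^7.249 = 1.521e+02

1.521e+02


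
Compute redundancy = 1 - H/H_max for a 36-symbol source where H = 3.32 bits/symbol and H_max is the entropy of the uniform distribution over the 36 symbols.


H_max = log2(K) = log2(36) = 5.1699 bits/symbol. Redundancy = 1 - H/H_max = 1 - 3.32/5.1699 = 1 - 0.6422 = 0.3578

0.3578


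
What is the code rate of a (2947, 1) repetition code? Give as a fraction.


Rate = k/n = 1/2947

1/2947


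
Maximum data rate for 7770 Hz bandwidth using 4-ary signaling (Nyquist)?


Rate = 2 * B * log2(M) = 2 * 7770 * 2.0 = 31080.0

31080.0 bps


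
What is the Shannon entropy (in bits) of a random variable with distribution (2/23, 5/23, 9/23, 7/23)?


H = -sum(p_i * log2(p_i)). Terms: -(2/23)*log2(2/23) = 0.306397; -(5/23)*log2(5/23) = 0.478616; -(9/23)*log2(9/23) = 0.529684; -(7/23)*log2(7/23) = 0.522324. H = 0.306397 + 0.478616 + 0.529684 + 0.522324 = 1.837

1.837 bits


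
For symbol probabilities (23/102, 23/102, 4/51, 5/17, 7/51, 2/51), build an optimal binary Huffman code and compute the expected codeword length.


Huffman construction (repeatedly merge the two least-probable nodes; each merge adds 1 bit to every symbol beneath it): 2/51 + 4/51 = 2/17; 2/17 + 7/51 = 13/51; 23/102 + 23/102 = 23/51; 13/51 + 5/17 = 28/51; 23/51 + 28/51 = 1. Resulting codeword lengths (in the order the probabilities were given): (2, 2, 4, 2, 3, 4). L_avg = sum(p_i * l_i) = 23/102*2 + 23/102*2 + 4/51*4 + 5/17*2 + 7/51*3 + 2/51*4 = 121/51 = 2.3725

2.3725 bits


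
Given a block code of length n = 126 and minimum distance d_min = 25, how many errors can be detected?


Detection capability = d_min - 1 = 25 - 1 = 24

24 errors


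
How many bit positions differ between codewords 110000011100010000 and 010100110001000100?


Count differing positions: ^ . . ^ . . ^ . ^ ^ . ^ . ^ . ^ . . = 8 differences

8


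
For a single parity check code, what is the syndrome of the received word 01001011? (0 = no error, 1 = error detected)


Syndrome = XOR of all bits = 0 XOR 1 XOR 0 XOR 0 XOR 1 XOR 0 XOR 1 XOR 1 = 0

0


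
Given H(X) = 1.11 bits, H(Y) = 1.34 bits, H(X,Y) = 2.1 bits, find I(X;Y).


I(X;Y) = H(X) + H(Y) - H(X,Y) = 1.11 + 1.34 - 2.1 = 0.35

0.35 bits


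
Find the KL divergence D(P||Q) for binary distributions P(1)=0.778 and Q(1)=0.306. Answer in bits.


KL = p*log2(p/q) + (1-p)*log2((1-p)/(1-q)) = 0.778*log2(0.778/0.306) + 0.222*log2(0.222/0.694) = 0.6823

0.6823 bits


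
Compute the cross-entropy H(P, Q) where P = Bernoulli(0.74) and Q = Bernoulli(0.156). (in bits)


H(P,Q) = -p*log2(q) - (1-p)*log2(1-q). -0.74*log2(0.156) = 1.983483; -0.26*log2(0.844) = 0.063618. H(P,Q) = 1.983483 + 0.063618 = 2.0471

2.0471 bits


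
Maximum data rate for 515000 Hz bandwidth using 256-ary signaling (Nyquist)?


Rate = 2 * B * log2(M) = 2 * 515000 * 8.0 = 8240000.0

8240000.0 bps


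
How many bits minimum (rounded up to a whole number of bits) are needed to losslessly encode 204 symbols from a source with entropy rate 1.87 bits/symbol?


Minimum bits >= n * H = 204 * 1.87 = 381.48, rounded up to a whole number of bits = 382

382 bits


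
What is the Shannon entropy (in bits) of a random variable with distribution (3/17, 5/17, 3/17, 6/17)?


H = -sum(p_i * log2(p_i)). Terms: -(3/17)*log2(3/17) = 0.441618; -(5/17)*log2(5/17) = 0.519275; -(3/17)*log2(3/17) = 0.441618; -(6/17)*log2(6/17) = 0.530294. H = 0.441618 + 0.519275 + 0.441618 + 0.530294 = 1.9328

1.9328 bits


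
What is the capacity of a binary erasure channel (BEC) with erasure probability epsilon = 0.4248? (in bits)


C = 1 - epsilon = 1 - 0.4248 = 0.5752

0.5752 bits


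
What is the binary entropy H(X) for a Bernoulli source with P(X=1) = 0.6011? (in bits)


H = -p*log2(p) - (1-p)*log2(1-p). -0.6011*log2(0.6011) = 0.441402; -0.3989*log2(0.3989) = 0.528902. H = 0.441402 + 0.528902 = 0.9703

0.9703 bits


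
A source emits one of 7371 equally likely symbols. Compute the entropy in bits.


H = log2(n) = log2(7371) = 12.8476

12.8476 bits


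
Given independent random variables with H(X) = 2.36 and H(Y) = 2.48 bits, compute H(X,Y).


For independent variables, H(X,Y) = H(X) + H(Y) = 2.36 + 2.48 = 4.84

4.84 bits


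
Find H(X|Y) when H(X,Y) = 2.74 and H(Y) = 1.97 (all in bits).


H(X|Y) = H(X,Y) - H(Y) = 2.74 - 1.97 = 0.77

0.77 bits
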